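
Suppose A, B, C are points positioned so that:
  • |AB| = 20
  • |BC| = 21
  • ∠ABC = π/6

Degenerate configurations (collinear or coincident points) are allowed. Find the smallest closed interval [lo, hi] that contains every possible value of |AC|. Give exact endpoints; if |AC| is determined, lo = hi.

|AC| = √(841 - 420·√(3))  (≈ 10.6555)

|AB| ∈ {20}
|BC| ∈ {21}
|AC| ∈ {√(841 - 420·√(3))}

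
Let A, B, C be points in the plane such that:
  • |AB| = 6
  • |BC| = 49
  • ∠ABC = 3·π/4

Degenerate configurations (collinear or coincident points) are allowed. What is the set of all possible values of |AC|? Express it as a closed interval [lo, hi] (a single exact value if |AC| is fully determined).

|AC| = √(294·√(2) + 2437)  (≈ 53.4114)

|AB| ∈ {6}
|BC| ∈ {49}
|AC| ∈ {√(294·√(2) + 2437)}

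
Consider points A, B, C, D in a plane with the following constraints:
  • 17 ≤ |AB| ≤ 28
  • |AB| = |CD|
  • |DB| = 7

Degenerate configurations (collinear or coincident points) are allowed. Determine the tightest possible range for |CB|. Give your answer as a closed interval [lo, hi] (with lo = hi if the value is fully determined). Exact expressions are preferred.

|CB| ∈ [10, 35]  (≈ [10.0000, 35.0000])

|AB| ∈ [17, 28]
|BD| ∈ {7}
|CD| ∈ [17, 28]
|AD| ∈ [10, 35]
|BC| ∈ [10, 35]
|AC| ∈ [0, 63]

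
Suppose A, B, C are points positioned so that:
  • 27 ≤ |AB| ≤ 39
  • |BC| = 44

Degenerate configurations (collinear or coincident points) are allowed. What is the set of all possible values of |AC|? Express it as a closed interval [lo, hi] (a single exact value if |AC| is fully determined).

|AC| ∈ [5, 83]  (≈ [5.0000, 83.0000])

|AB| ∈ [27, 39]
|BC| ∈ {44}
|AC| ∈ [5, 83]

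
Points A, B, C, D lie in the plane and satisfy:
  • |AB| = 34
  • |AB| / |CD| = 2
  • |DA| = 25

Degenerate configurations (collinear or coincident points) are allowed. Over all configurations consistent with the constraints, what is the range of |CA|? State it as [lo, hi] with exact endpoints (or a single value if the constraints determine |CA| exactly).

|CA| ∈ [8, 42]  (≈ [8.0000, 42.0000])

|AB| ∈ {34}
|AD| ∈ {25}
|CD| ∈ {17}
|BD| ∈ [9, 59]
|AC| ∈ [8, 42]
|BC| ∈ [0, 76]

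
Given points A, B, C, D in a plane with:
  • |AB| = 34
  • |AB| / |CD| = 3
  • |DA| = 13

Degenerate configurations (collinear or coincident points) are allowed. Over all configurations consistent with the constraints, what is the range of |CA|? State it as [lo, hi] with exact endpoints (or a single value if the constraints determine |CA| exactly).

|AB| ∈ {34}
|AD| ∈ {13}
|CD| ∈ {34/3}
|BD| ∈ [21, 47]
|AC| ∈ [5/3, 73/3]
|BC| ∈ [29/3, 175/3]

|CA| ∈ [5/3, 73/3]  (≈ [1.6667, 24.3333])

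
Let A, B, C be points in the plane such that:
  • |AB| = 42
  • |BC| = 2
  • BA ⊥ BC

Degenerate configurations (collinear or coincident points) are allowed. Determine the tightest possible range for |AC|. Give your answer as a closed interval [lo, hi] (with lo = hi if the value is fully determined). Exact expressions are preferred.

|AB| ∈ {42}
|BC| ∈ {2}
|AC| ∈ {2·√(442)}

|AC| = 2·√(442)  (≈ 42.0476)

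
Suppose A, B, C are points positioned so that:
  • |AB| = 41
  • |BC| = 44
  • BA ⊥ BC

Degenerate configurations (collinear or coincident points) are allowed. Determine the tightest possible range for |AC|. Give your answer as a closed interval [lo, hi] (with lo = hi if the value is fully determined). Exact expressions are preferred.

|AB| ∈ {41}
|BC| ∈ {44}
|AC| ∈ {√(3617)}

|AC| = √(3617)  (≈ 60.1415)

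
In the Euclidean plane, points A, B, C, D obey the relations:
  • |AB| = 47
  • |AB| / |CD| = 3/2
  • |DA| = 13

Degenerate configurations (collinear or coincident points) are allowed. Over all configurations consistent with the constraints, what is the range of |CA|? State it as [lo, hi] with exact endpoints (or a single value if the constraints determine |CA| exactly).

|AB| ∈ {47}
|AD| ∈ {13}
|CD| ∈ {94/3}
|BD| ∈ [34, 60]
|AC| ∈ [55/3, 133/3]
|BC| ∈ [8/3, 274/3]

|CA| ∈ [55/3, 133/3]  (≈ [18.3333, 44.3333])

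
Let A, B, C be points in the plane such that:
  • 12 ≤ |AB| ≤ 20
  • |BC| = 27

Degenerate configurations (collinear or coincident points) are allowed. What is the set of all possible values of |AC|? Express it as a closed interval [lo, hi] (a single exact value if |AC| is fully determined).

|AC| ∈ [7, 47]  (≈ [7.0000, 47.0000])

|AB| ∈ [12, 20]
|BC| ∈ {27}
|AC| ∈ [7, 47]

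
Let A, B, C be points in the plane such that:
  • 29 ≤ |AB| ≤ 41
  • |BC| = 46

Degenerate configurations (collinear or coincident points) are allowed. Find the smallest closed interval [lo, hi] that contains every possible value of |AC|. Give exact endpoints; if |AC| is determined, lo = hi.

|AC| ∈ [5, 87]  (≈ [5.0000, 87.0000])

|AB| ∈ [29, 41]
|BC| ∈ {46}
|AC| ∈ [5, 87]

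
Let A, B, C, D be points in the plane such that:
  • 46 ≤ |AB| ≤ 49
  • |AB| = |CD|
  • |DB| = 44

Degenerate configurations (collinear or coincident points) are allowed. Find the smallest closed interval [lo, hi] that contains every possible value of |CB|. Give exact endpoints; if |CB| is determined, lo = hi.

|CB| ∈ [2, 93]  (≈ [2.0000, 93.0000])

|AB| ∈ [46, 49]
|BD| ∈ {44}
|CD| ∈ [46, 49]
|AD| ∈ [2, 93]
|BC| ∈ [2, 93]
|AC| ∈ [0, 142]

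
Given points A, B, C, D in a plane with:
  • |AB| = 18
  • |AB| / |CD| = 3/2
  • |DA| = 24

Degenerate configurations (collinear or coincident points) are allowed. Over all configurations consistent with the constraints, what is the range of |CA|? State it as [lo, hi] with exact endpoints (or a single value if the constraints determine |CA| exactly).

|CA| ∈ [12, 36]  (≈ [12.0000, 36.0000])

|AB| ∈ {18}
|AD| ∈ {24}
|CD| ∈ {12}
|BD| ∈ [6, 42]
|AC| ∈ [12, 36]
|BC| ∈ [0, 54]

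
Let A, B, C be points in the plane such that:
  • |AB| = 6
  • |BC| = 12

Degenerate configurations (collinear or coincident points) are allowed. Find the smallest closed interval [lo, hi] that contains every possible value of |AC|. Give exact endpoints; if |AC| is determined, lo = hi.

|AB| ∈ {6}
|BC| ∈ {12}
|AC| ∈ [6, 18]

|AC| ∈ [6, 18]  (≈ [6.0000, 18.0000])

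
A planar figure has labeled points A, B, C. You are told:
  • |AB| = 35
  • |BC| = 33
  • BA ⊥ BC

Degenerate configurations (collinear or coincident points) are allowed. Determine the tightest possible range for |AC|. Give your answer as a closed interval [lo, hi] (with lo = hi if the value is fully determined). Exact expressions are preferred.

|AC| = √(2314)  (≈ 48.1041)

|AB| ∈ {35}
|BC| ∈ {33}
|AC| ∈ {√(2314)}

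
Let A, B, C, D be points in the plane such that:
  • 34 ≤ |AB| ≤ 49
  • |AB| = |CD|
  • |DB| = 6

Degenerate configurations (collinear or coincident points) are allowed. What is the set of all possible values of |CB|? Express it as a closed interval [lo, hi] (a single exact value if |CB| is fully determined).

|AB| ∈ [34, 49]
|BD| ∈ {6}
|CD| ∈ [34, 49]
|AD| ∈ [28, 55]
|BC| ∈ [28, 55]
|AC| ∈ [0, 104]

|CB| ∈ [28, 55]  (≈ [28.0000, 55.0000])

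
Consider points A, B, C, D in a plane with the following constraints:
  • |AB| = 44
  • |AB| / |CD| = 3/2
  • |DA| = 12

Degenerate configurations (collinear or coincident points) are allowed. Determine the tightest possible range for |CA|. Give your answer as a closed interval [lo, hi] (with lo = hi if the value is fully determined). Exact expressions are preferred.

|CA| ∈ [52/3, 124/3]  (≈ [17.3333, 41.3333])

|AB| ∈ {44}
|AD| ∈ {12}
|CD| ∈ {88/3}
|BD| ∈ [32, 56]
|AC| ∈ [52/3, 124/3]
|BC| ∈ [8/3, 256/3]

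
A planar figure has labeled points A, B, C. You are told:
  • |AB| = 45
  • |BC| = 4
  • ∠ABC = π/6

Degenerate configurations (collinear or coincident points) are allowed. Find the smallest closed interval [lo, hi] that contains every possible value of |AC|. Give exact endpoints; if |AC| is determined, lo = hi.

|AB| ∈ {45}
|BC| ∈ {4}
|AC| ∈ {√(2041 - 180·√(3))}

|AC| = √(2041 - 180·√(3))  (≈ 41.5840)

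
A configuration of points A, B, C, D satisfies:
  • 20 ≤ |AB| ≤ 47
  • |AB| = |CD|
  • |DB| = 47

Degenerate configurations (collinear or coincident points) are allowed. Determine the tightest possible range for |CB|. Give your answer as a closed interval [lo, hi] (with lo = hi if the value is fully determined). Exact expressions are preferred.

|AB| ∈ [20, 47]
|BD| ∈ {47}
|CD| ∈ [20, 47]
|AD| ∈ [0, 94]
|BC| ∈ [0, 94]
|AC| ∈ [0, 141]

|CB| ∈ [0, 94]  (≈ [0.0000, 94.0000])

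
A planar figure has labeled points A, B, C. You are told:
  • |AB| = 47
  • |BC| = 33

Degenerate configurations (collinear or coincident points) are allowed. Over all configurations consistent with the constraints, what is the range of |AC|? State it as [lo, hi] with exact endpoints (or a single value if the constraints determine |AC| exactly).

|AC| ∈ [14, 80]  (≈ [14.0000, 80.0000])

|AB| ∈ {47}
|BC| ∈ {33}
|AC| ∈ [14, 80]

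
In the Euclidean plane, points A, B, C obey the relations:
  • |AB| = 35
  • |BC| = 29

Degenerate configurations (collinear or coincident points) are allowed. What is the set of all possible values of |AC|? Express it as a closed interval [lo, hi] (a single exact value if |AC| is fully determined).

|AB| ∈ {35}
|BC| ∈ {29}
|AC| ∈ [6, 64]

|AC| ∈ [6, 64]  (≈ [6.0000, 64.0000])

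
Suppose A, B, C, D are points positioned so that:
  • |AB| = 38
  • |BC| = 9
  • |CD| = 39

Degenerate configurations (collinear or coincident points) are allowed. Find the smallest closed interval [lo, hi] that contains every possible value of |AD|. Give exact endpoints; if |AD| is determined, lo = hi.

|AD| ∈ [0, 86]  (≈ [0.0000, 86.0000])

|AB| ∈ {38}
|BC| ∈ {9}
|CD| ∈ {39}
|AC| ∈ [29, 47]
|BD| ∈ [30, 48]
|AD| ∈ [0, 86]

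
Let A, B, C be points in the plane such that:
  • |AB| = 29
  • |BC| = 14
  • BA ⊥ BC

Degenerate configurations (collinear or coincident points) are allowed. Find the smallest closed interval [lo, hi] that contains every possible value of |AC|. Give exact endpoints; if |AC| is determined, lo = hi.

|AB| ∈ {29}
|BC| ∈ {14}
|AC| ∈ {√(1037)}

|AC| = √(1037)  (≈ 32.2025)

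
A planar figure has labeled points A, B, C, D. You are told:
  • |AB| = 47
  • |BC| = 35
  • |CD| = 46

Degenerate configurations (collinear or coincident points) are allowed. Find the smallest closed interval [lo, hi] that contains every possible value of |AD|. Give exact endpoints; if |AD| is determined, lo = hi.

|AD| ∈ [0, 128]  (≈ [0.0000, 128.0000])

|AB| ∈ {47}
|BC| ∈ {35}
|CD| ∈ {46}
|AC| ∈ [12, 82]
|BD| ∈ [11, 81]
|AD| ∈ [0, 128]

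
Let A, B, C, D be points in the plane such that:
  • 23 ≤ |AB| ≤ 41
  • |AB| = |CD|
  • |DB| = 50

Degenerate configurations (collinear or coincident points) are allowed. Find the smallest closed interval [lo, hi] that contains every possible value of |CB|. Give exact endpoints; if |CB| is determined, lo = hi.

|AB| ∈ [23, 41]
|BD| ∈ {50}
|CD| ∈ [23, 41]
|AD| ∈ [9, 91]
|BC| ∈ [9, 91]
|AC| ∈ [0, 132]

|CB| ∈ [9, 91]  (≈ [9.0000, 91.0000])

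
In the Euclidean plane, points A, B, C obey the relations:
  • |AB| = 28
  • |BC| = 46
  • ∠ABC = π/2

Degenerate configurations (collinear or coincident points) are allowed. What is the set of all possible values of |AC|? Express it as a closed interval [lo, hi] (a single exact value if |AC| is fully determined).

|AB| ∈ {28}
|BC| ∈ {46}
|AC| ∈ {10·√(29)}

|AC| = 10·√(29)  (≈ 53.8516)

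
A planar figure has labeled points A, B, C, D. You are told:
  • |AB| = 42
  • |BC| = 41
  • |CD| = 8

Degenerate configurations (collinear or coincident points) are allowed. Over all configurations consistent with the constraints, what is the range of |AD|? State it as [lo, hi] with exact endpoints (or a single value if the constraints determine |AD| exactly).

|AB| ∈ {42}
|BC| ∈ {41}
|CD| ∈ {8}
|AC| ∈ [1, 83]
|BD| ∈ [33, 49]
|AD| ∈ [0, 91]

|AD| ∈ [0, 91]  (≈ [0.0000, 91.0000])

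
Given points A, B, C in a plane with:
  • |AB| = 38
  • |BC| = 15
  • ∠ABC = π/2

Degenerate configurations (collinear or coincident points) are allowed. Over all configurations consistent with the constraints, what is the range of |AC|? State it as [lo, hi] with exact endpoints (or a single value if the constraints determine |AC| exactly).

|AC| = √(1669)  (≈ 40.8534)

|AB| ∈ {38}
|BC| ∈ {15}
|AC| ∈ {√(1669)}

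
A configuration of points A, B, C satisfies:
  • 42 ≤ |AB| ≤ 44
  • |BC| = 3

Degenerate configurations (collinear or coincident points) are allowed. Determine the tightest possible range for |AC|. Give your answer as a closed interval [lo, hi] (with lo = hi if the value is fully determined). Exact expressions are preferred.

|AB| ∈ [42, 44]
|BC| ∈ {3}
|AC| ∈ [39, 47]

|AC| ∈ [39, 47]  (≈ [39.0000, 47.0000])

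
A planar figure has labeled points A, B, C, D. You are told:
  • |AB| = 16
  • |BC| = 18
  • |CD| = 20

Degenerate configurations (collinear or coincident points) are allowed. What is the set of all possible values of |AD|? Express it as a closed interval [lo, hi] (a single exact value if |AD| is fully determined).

|AB| ∈ {16}
|BC| ∈ {18}
|CD| ∈ {20}
|AC| ∈ [2, 34]
|BD| ∈ [2, 38]
|AD| ∈ [0, 54]

|AD| ∈ [0, 54]  (≈ [0.0000, 54.0000])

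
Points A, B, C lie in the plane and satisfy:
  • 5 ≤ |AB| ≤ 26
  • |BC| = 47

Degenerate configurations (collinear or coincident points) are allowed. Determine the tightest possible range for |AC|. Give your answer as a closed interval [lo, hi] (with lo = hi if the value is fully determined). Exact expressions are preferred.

|AB| ∈ [5, 26]
|BC| ∈ {47}
|AC| ∈ [21, 73]

|AC| ∈ [21, 73]  (≈ [21.0000, 73.0000])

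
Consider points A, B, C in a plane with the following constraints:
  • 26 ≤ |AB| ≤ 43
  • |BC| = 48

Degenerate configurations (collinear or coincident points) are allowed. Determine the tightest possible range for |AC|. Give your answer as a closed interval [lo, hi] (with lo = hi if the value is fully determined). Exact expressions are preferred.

|AC| ∈ [5, 91]  (≈ [5.0000, 91.0000])

|AB| ∈ [26, 43]
|BC| ∈ {48}
|AC| ∈ [5, 91]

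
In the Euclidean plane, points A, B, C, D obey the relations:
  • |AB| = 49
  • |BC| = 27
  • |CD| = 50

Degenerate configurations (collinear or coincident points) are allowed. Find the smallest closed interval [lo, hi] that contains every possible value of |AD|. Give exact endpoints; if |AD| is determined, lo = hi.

|AD| ∈ [0, 126]  (≈ [0.0000, 126.0000])

|AB| ∈ {49}
|BC| ∈ {27}
|CD| ∈ {50}
|AC| ∈ [22, 76]
|BD| ∈ [23, 77]
|AD| ∈ [0, 126]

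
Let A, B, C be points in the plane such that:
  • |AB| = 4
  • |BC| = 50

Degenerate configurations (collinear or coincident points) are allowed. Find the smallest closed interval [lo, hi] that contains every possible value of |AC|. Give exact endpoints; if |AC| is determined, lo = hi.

|AB| ∈ {4}
|BC| ∈ {50}
|AC| ∈ [46, 54]

|AC| ∈ [46, 54]  (≈ [46.0000, 54.0000])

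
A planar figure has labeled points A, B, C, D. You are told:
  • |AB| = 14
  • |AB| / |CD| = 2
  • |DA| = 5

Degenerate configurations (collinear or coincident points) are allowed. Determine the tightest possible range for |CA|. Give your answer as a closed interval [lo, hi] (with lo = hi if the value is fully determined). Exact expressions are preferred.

|CA| ∈ [2, 12]  (≈ [2.0000, 12.0000])

|AB| ∈ {14}
|AD| ∈ {5}
|CD| ∈ {7}
|BD| ∈ [9, 19]
|AC| ∈ [2, 12]
|BC| ∈ [2, 26]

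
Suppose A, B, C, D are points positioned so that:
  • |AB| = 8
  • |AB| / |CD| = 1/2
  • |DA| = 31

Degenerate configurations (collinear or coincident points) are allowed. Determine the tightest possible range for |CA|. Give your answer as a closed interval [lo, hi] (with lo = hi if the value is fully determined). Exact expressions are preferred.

|CA| ∈ [15, 47]  (≈ [15.0000, 47.0000])

|AB| ∈ {8}
|AD| ∈ {31}
|CD| ∈ {16}
|BD| ∈ [23, 39]
|AC| ∈ [15, 47]
|BC| ∈ [7, 55]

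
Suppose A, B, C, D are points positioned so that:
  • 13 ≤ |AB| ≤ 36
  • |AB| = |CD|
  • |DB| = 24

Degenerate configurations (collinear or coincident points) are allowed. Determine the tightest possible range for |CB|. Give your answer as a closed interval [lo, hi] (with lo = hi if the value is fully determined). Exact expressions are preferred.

|AB| ∈ [13, 36]
|BD| ∈ {24}
|CD| ∈ [13, 36]
|AD| ∈ [0, 60]
|BC| ∈ [0, 60]
|AC| ∈ [0, 96]

|CB| ∈ [0, 60]  (≈ [0.0000, 60.0000])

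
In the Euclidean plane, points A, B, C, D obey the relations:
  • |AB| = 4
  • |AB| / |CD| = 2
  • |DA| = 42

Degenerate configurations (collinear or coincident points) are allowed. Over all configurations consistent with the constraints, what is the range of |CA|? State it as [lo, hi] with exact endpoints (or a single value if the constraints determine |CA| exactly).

|CA| ∈ [40, 44]  (≈ [40.0000, 44.0000])

|AB| ∈ {4}
|AD| ∈ {42}
|CD| ∈ {2}
|BD| ∈ [38, 46]
|AC| ∈ [40, 44]
|BC| ∈ [36, 48]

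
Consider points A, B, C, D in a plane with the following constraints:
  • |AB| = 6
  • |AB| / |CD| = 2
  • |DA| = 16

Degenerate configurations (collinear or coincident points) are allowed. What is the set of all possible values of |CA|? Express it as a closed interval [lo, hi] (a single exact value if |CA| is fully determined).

|AB| ∈ {6}
|AD| ∈ {16}
|CD| ∈ {3}
|BD| ∈ [10, 22]
|AC| ∈ [13, 19]
|BC| ∈ [7, 25]

|CA| ∈ [13, 19]  (≈ [13.0000, 19.0000])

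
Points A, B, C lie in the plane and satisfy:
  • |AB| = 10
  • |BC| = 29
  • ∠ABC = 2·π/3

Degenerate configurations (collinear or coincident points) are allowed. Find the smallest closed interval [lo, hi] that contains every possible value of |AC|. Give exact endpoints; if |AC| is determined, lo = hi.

|AB| ∈ {10}
|BC| ∈ {29}
|AC| ∈ {√(1231)}

|AC| = √(1231)  (≈ 35.0856)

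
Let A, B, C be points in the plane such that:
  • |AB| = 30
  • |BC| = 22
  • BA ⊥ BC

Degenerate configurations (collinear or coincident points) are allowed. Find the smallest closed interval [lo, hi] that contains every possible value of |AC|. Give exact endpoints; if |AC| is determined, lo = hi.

|AB| ∈ {30}
|BC| ∈ {22}
|AC| ∈ {2·√(346)}

|AC| = 2·√(346)  (≈ 37.2022)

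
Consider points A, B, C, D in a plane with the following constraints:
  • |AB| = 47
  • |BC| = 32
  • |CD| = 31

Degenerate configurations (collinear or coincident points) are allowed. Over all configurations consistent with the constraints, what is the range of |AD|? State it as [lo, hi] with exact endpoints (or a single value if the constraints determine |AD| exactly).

|AB| ∈ {47}
|BC| ∈ {32}
|CD| ∈ {31}
|AC| ∈ [15, 79]
|BD| ∈ [1, 63]
|AD| ∈ [0, 110]

|AD| ∈ [0, 110]  (≈ [0.0000, 110.0000])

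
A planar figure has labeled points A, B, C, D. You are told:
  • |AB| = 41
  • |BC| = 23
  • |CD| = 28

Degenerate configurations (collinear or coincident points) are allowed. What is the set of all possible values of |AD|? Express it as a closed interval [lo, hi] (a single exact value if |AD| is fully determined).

|AD| ∈ [0, 92]  (≈ [0.0000, 92.0000])

|AB| ∈ {41}
|BC| ∈ {23}
|CD| ∈ {28}
|AC| ∈ [18, 64]
|BD| ∈ [5, 51]
|AD| ∈ [0, 92]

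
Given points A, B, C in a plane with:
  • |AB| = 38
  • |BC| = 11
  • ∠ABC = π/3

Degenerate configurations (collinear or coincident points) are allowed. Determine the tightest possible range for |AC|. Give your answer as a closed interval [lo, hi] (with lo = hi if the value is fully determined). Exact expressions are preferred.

|AB| ∈ {38}
|BC| ∈ {11}
|AC| ∈ {√(1147)}

|AC| = √(1147)  (≈ 33.8674)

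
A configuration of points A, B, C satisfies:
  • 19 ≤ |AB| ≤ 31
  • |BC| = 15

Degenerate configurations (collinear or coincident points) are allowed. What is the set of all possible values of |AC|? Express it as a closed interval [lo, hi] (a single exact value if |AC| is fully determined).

|AC| ∈ [4, 46]  (≈ [4.0000, 46.0000])

|AB| ∈ [19, 31]
|BC| ∈ {15}
|AC| ∈ [4, 46]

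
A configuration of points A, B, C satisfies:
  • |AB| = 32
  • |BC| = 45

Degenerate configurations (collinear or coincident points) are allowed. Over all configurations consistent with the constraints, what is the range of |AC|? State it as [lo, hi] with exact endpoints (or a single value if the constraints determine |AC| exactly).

|AB| ∈ {32}
|BC| ∈ {45}
|AC| ∈ [13, 77]

|AC| ∈ [13, 77]  (≈ [13.0000, 77.0000])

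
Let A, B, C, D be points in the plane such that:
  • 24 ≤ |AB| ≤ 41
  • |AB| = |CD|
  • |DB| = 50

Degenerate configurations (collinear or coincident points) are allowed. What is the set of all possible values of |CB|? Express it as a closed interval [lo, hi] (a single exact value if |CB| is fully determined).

|AB| ∈ [24, 41]
|BD| ∈ {50}
|CD| ∈ [24, 41]
|AD| ∈ [9, 91]
|BC| ∈ [9, 91]
|AC| ∈ [0, 132]

|CB| ∈ [9, 91]  (≈ [9.0000, 91.0000])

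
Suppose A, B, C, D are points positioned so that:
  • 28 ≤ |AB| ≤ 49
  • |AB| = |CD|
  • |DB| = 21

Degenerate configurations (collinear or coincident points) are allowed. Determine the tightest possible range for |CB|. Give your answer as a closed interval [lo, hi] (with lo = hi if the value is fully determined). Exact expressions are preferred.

|AB| ∈ [28, 49]
|BD| ∈ {21}
|CD| ∈ [28, 49]
|AD| ∈ [7, 70]
|BC| ∈ [7, 70]
|AC| ∈ [0, 119]

|CB| ∈ [7, 70]  (≈ [7.0000, 70.0000])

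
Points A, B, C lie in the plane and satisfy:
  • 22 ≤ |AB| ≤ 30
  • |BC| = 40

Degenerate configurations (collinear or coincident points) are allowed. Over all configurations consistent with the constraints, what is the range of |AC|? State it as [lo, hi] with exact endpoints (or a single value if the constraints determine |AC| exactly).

|AC| ∈ [10, 70]  (≈ [10.0000, 70.0000])

|AB| ∈ [22, 30]
|BC| ∈ {40}
|AC| ∈ [10, 70]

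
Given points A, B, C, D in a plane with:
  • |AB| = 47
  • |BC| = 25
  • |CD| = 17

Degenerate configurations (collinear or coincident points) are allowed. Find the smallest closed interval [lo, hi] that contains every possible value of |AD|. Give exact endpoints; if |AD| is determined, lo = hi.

|AD| ∈ [5, 89]  (≈ [5.0000, 89.0000])

|AB| ∈ {47}
|BC| ∈ {25}
|CD| ∈ {17}
|AC| ∈ [22, 72]
|BD| ∈ [8, 42]
|AD| ∈ [5, 89]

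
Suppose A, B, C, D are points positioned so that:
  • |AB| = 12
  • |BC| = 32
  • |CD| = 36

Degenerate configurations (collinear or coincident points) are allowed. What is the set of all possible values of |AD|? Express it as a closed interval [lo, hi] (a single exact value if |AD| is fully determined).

|AD| ∈ [0, 80]  (≈ [0.0000, 80.0000])

|AB| ∈ {12}
|BC| ∈ {32}
|CD| ∈ {36}
|AC| ∈ [20, 44]
|BD| ∈ [4, 68]
|AD| ∈ [0, 80]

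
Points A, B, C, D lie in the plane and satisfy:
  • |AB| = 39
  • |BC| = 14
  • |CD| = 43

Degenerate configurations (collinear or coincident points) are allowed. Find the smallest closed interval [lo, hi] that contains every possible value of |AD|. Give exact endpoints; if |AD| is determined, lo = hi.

|AD| ∈ [0, 96]  (≈ [0.0000, 96.0000])

|AB| ∈ {39}
|BC| ∈ {14}
|CD| ∈ {43}
|AC| ∈ [25, 53]
|BD| ∈ [29, 57]
|AD| ∈ [0, 96]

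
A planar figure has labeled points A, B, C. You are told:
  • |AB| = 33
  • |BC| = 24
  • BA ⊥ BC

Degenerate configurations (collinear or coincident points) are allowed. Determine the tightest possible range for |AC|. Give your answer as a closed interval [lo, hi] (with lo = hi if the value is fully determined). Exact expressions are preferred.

|AB| ∈ {33}
|BC| ∈ {24}
|AC| ∈ {3·√(185)}

|AC| = 3·√(185)  (≈ 40.8044)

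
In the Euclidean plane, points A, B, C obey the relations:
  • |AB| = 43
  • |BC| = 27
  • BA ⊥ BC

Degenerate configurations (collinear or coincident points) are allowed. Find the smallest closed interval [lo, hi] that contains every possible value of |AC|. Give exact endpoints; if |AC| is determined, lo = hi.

|AB| ∈ {43}
|BC| ∈ {27}
|AC| ∈ {√(2578)}

|AC| = √(2578)  (≈ 50.7740)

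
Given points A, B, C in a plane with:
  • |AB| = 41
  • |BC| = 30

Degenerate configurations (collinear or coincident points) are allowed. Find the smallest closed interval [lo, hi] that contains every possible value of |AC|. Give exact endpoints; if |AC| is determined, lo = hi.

|AC| ∈ [11, 71]  (≈ [11.0000, 71.0000])

|AB| ∈ {41}
|BC| ∈ {30}
|AC| ∈ [11, 71]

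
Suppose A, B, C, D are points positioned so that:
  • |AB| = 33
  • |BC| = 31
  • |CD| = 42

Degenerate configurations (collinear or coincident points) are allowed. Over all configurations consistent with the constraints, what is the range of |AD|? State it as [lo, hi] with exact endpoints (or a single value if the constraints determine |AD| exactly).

|AD| ∈ [0, 106]  (≈ [0.0000, 106.0000])

|AB| ∈ {33}
|BC| ∈ {31}
|CD| ∈ {42}
|AC| ∈ [2, 64]
|BD| ∈ [11, 73]
|AD| ∈ [0, 106]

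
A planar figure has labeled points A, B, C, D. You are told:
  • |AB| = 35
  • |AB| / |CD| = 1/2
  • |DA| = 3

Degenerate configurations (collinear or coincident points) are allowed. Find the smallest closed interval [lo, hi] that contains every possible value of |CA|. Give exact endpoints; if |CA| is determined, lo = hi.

|AB| ∈ {35}
|AD| ∈ {3}
|CD| ∈ {70}
|BD| ∈ [32, 38]
|AC| ∈ [67, 73]
|BC| ∈ [32, 108]

|CA| ∈ [67, 73]  (≈ [67.0000, 73.0000])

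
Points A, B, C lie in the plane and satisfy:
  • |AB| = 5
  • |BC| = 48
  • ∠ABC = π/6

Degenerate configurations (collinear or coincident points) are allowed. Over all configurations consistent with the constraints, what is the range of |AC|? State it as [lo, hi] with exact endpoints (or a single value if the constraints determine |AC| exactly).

|AB| ∈ {5}
|BC| ∈ {48}
|AC| ∈ {√(2329 - 240·√(3))}

|AC| = √(2329 - 240·√(3))  (≈ 43.7414)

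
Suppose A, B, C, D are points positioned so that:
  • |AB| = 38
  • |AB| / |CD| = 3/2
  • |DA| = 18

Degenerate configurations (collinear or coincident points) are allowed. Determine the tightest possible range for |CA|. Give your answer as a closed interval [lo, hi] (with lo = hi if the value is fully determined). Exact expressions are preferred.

|AB| ∈ {38}
|AD| ∈ {18}
|CD| ∈ {76/3}
|BD| ∈ [20, 56]
|AC| ∈ [22/3, 130/3]
|BC| ∈ [0, 244/3]

|CA| ∈ [22/3, 130/3]  (≈ [7.3333, 43.3333])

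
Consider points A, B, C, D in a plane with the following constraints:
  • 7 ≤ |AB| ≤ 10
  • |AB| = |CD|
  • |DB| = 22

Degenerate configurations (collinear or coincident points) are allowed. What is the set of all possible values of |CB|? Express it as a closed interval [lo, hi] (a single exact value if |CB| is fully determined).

|AB| ∈ [7, 10]
|BD| ∈ {22}
|CD| ∈ [7, 10]
|AD| ∈ [12, 32]
|BC| ∈ [12, 32]
|AC| ∈ [2, 42]

|CB| ∈ [12, 32]  (≈ [12.0000, 32.0000])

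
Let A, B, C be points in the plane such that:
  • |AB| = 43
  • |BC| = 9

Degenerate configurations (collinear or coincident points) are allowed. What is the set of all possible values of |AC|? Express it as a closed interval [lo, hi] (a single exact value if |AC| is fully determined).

|AC| ∈ [34, 52]  (≈ [34.0000, 52.0000])

|AB| ∈ {43}
|BC| ∈ {9}
|AC| ∈ [34, 52]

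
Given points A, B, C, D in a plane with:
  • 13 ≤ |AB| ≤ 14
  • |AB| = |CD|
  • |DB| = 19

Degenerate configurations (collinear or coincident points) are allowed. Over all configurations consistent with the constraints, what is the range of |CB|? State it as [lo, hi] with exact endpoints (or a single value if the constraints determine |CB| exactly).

|CB| ∈ [5, 33]  (≈ [5.0000, 33.0000])

|AB| ∈ [13, 14]
|BD| ∈ {19}
|CD| ∈ [13, 14]
|AD| ∈ [5, 33]
|BC| ∈ [5, 33]
|AC| ∈ [0, 47]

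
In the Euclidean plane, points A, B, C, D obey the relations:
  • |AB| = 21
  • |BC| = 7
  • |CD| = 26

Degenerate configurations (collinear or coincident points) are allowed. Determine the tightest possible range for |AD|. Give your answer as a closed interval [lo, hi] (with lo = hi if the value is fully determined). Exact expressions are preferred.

|AD| ∈ [0, 54]  (≈ [0.0000, 54.0000])

|AB| ∈ {21}
|BC| ∈ {7}
|CD| ∈ {26}
|AC| ∈ [14, 28]
|BD| ∈ [19, 33]
|AD| ∈ [0, 54]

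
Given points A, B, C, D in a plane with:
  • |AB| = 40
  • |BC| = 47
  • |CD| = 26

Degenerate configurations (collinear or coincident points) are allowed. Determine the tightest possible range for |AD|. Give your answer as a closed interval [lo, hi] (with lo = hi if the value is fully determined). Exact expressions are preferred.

|AB| ∈ {40}
|BC| ∈ {47}
|CD| ∈ {26}
|AC| ∈ [7, 87]
|BD| ∈ [21, 73]
|AD| ∈ [0, 113]

|AD| ∈ [0, 113]  (≈ [0.0000, 113.0000])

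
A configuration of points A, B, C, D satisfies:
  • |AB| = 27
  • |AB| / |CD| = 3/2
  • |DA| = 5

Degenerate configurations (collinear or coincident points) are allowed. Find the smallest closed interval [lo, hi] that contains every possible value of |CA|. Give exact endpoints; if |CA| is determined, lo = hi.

|CA| ∈ [13, 23]  (≈ [13.0000, 23.0000])

|AB| ∈ {27}
|AD| ∈ {5}
|CD| ∈ {18}
|BD| ∈ [22, 32]
|AC| ∈ [13, 23]
|BC| ∈ [4, 50]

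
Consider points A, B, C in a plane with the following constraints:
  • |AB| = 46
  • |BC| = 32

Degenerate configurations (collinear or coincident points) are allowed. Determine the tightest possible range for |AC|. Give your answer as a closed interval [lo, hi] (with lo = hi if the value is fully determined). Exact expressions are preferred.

|AB| ∈ {46}
|BC| ∈ {32}
|AC| ∈ [14, 78]

|AC| ∈ [14, 78]  (≈ [14.0000, 78.0000])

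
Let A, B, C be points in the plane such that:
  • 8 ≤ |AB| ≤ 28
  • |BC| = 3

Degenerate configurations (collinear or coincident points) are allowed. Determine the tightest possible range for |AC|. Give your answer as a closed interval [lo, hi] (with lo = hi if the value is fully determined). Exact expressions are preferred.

|AC| ∈ [5, 31]  (≈ [5.0000, 31.0000])

|AB| ∈ [8, 28]
|BC| ∈ {3}
|AC| ∈ [5, 31]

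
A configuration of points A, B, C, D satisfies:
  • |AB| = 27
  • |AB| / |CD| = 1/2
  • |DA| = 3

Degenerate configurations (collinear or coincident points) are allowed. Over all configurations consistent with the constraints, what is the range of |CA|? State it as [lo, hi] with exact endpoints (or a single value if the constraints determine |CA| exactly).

|AB| ∈ {27}
|AD| ∈ {3}
|CD| ∈ {54}
|BD| ∈ [24, 30]
|AC| ∈ [51, 57]
|BC| ∈ [24, 84]

|CA| ∈ [51, 57]  (≈ [51.0000, 57.0000])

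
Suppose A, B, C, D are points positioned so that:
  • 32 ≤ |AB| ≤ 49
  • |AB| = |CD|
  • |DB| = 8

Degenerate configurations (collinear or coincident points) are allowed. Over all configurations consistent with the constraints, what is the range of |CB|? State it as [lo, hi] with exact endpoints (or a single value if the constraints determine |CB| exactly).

|AB| ∈ [32, 49]
|BD| ∈ {8}
|CD| ∈ [32, 49]
|AD| ∈ [24, 57]
|BC| ∈ [24, 57]
|AC| ∈ [0, 106]

|CB| ∈ [24, 57]  (≈ [24.0000, 57.0000])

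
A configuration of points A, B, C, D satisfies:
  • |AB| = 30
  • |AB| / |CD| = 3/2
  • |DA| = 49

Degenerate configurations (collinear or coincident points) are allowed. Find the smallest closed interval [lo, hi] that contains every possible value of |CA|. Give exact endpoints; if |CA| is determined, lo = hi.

|CA| ∈ [29, 69]  (≈ [29.0000, 69.0000])

|AB| ∈ {30}
|AD| ∈ {49}
|CD| ∈ {20}
|BD| ∈ [19, 79]
|AC| ∈ [29, 69]
|BC| ∈ [0, 99]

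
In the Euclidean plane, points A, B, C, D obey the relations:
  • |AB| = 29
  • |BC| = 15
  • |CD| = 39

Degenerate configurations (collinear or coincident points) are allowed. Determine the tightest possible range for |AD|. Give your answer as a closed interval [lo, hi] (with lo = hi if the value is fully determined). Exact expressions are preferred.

|AD| ∈ [0, 83]  (≈ [0.0000, 83.0000])

|AB| ∈ {29}
|BC| ∈ {15}
|CD| ∈ {39}
|AC| ∈ [14, 44]
|BD| ∈ [24, 54]
|AD| ∈ [0, 83]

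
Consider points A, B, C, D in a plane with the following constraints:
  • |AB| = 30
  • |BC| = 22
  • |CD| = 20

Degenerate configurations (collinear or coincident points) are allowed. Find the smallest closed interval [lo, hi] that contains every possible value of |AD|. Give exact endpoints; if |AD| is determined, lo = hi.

|AB| ∈ {30}
|BC| ∈ {22}
|CD| ∈ {20}
|AC| ∈ [8, 52]
|BD| ∈ [2, 42]
|AD| ∈ [0, 72]

|AD| ∈ [0, 72]  (≈ [0.0000, 72.0000])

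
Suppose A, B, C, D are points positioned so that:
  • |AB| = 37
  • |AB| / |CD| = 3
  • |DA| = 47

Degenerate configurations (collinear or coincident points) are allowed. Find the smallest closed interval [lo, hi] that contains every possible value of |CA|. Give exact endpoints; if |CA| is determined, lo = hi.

|CA| ∈ [104/3, 178/3]  (≈ [34.6667, 59.3333])

|AB| ∈ {37}
|AD| ∈ {47}
|CD| ∈ {37/3}
|BD| ∈ [10, 84]
|AC| ∈ [104/3, 178/3]
|BC| ∈ [0, 289/3]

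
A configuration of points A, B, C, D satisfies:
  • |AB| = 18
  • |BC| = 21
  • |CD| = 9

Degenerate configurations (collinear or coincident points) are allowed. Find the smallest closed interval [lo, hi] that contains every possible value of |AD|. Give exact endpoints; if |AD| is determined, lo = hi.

|AD| ∈ [0, 48]  (≈ [0.0000, 48.0000])

|AB| ∈ {18}
|BC| ∈ {21}
|CD| ∈ {9}
|AC| ∈ [3, 39]
|BD| ∈ [12, 30]
|AD| ∈ [0, 48]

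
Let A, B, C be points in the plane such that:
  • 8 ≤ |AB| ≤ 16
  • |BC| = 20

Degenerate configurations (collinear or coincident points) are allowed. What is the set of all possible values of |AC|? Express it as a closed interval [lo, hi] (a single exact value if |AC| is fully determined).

|AB| ∈ [8, 16]
|BC| ∈ {20}
|AC| ∈ [4, 36]

|AC| ∈ [4, 36]  (≈ [4.0000, 36.0000])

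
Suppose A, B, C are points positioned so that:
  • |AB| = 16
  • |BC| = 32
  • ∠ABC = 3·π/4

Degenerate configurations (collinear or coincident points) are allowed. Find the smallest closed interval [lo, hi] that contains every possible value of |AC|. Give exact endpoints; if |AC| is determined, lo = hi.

|AB| ∈ {16}
|BC| ∈ {32}
|AC| ∈ {16·√(2·√(2) + 5)}

|AC| = 16·√(2·√(2) + 5)  (≈ 44.7669)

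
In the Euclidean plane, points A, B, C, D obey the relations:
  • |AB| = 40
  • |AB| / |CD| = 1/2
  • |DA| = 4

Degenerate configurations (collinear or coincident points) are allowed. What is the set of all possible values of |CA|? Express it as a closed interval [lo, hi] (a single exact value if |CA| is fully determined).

|AB| ∈ {40}
|AD| ∈ {4}
|CD| ∈ {80}
|BD| ∈ [36, 44]
|AC| ∈ [76, 84]
|BC| ∈ [36, 124]

|CA| ∈ [76, 84]  (≈ [76.0000, 84.0000])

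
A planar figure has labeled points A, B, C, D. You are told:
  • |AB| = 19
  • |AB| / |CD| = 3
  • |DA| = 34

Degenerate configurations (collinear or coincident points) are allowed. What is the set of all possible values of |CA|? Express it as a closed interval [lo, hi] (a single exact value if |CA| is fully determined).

|AB| ∈ {19}
|AD| ∈ {34}
|CD| ∈ {19/3}
|BD| ∈ [15, 53]
|AC| ∈ [83/3, 121/3]
|BC| ∈ [26/3, 178/3]

|CA| ∈ [83/3, 121/3]  (≈ [27.6667, 40.3333])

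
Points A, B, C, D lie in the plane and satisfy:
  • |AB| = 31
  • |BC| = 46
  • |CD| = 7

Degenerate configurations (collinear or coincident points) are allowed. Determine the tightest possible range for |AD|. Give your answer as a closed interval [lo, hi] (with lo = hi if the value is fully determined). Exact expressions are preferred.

|AB| ∈ {31}
|BC| ∈ {46}
|CD| ∈ {7}
|AC| ∈ [15, 77]
|BD| ∈ [39, 53]
|AD| ∈ [8, 84]

|AD| ∈ [8, 84]  (≈ [8.0000, 84.0000])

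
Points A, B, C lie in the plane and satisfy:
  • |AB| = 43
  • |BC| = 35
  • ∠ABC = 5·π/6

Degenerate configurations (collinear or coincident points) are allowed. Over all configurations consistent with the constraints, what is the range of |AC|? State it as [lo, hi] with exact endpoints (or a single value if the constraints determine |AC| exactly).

|AB| ∈ {43}
|BC| ∈ {35}
|AC| ∈ {√(1505·√(3) + 3074)}

|AC| = √(1505·√(3) + 3074)  (≈ 75.3707)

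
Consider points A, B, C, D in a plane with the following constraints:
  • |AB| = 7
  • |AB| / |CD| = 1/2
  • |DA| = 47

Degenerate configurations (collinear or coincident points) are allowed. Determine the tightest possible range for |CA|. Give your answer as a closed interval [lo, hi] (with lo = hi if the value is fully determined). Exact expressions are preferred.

|CA| ∈ [33, 61]  (≈ [33.0000, 61.0000])

|AB| ∈ {7}
|AD| ∈ {47}
|CD| ∈ {14}
|BD| ∈ [40, 54]
|AC| ∈ [33, 61]
|BC| ∈ [26, 68]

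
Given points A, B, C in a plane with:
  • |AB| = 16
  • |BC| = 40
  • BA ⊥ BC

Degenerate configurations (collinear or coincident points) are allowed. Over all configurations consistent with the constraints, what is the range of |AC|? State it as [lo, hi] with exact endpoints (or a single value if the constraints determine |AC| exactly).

|AC| = 8·√(29)  (≈ 43.0813)

|AB| ∈ {16}
|BC| ∈ {40}
|AC| ∈ {8·√(29)}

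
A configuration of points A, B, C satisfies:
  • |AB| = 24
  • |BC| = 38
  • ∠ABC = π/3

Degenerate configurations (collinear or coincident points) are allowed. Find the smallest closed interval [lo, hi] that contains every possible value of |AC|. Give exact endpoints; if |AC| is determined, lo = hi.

|AC| = 2·√(277)  (≈ 33.2866)

|AB| ∈ {24}
|BC| ∈ {38}
|AC| ∈ {2·√(277)}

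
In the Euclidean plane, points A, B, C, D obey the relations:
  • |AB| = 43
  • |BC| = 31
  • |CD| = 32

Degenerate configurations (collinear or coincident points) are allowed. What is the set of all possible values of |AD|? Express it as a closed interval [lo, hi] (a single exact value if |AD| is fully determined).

|AB| ∈ {43}
|BC| ∈ {31}
|CD| ∈ {32}
|AC| ∈ [12, 74]
|BD| ∈ [1, 63]
|AD| ∈ [0, 106]

|AD| ∈ [0, 106]  (≈ [0.0000, 106.0000])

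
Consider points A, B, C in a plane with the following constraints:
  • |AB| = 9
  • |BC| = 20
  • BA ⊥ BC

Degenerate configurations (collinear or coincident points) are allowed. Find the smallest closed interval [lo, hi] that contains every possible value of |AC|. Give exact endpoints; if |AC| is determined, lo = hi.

|AB| ∈ {9}
|BC| ∈ {20}
|AC| ∈ {√(481)}

|AC| = √(481)  (≈ 21.9317)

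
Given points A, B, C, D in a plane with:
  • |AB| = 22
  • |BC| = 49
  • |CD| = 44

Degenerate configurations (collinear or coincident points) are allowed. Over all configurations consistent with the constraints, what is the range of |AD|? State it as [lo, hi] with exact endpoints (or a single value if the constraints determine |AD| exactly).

|AB| ∈ {22}
|BC| ∈ {49}
|CD| ∈ {44}
|AC| ∈ [27, 71]
|BD| ∈ [5, 93]
|AD| ∈ [0, 115]

|AD| ∈ [0, 115]  (≈ [0.0000, 115.0000])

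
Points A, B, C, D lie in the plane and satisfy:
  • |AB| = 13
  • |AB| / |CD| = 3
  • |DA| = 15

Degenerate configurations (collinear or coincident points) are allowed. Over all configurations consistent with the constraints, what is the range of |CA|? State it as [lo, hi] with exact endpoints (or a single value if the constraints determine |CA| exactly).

|AB| ∈ {13}
|AD| ∈ {15}
|CD| ∈ {13/3}
|BD| ∈ [2, 28]
|AC| ∈ [32/3, 58/3]
|BC| ∈ [0, 97/3]

|CA| ∈ [32/3, 58/3]  (≈ [10.6667, 19.3333])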